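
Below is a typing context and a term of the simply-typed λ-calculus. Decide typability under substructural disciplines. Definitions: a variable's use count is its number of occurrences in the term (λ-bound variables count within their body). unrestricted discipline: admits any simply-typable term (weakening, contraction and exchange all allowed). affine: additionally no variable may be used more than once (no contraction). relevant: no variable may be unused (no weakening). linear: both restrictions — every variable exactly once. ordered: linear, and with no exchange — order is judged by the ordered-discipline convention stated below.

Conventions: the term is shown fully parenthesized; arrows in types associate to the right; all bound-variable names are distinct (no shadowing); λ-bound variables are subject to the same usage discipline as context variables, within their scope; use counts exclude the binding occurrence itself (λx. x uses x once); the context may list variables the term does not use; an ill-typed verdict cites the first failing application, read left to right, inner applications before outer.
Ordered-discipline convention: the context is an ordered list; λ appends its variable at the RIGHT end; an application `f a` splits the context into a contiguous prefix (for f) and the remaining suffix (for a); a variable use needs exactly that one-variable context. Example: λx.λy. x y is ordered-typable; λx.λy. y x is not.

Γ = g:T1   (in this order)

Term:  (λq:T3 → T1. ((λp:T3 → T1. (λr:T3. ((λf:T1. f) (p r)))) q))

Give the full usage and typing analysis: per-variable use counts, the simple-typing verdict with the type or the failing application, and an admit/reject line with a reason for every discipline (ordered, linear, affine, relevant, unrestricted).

usage: g: 0, q (λ-bound): 1, p (λ-bound): 1, r (λ-bound): 1, f (λ-bound): 1
order of uses: f, p, r, q
typing: ✓ — (T3 → T1) → T3 → T1
ordered: ✗ — needs weakening: g unused
linear: ✗ — needs weakening: g unused
affine: ✓ — at most one use each (g, q, p, r, f)
relevant: ✗ — needs weakening: g unused
unrestricted: ✓ — typability at (T3 → T1) → T3 → T1 is all that's needed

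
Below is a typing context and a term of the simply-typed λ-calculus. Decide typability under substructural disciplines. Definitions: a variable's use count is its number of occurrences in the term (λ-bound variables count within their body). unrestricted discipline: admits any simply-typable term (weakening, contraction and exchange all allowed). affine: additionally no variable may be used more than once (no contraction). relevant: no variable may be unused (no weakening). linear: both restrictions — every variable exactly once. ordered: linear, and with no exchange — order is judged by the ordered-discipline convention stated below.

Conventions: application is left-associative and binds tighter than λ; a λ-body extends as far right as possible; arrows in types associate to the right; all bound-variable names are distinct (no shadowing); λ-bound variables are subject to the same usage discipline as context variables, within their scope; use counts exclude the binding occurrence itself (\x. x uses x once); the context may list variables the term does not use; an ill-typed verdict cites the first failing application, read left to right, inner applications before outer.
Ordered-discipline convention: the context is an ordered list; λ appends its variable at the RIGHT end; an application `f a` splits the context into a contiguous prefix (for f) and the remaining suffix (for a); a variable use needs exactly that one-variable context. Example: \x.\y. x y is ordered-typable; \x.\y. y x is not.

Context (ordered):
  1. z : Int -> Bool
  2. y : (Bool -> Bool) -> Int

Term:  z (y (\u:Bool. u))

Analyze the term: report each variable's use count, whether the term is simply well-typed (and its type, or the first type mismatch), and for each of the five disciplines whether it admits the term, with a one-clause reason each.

variable uses: z ×1, y ×1, u (bound) ×1
uses in reading order: z, y, u
typing: well-typed — term : Bool
ordered ✓ (z, y, u: once each, no exchange needed)
linear ✓ (exactly-once usage across z, y, u)
affine ✓ (no duplicate uses among z, y, u)
relevant ✓ (at least one use each (z, y, u))
unrestricted ✓ (simply typable at Bool; W, C, E all held)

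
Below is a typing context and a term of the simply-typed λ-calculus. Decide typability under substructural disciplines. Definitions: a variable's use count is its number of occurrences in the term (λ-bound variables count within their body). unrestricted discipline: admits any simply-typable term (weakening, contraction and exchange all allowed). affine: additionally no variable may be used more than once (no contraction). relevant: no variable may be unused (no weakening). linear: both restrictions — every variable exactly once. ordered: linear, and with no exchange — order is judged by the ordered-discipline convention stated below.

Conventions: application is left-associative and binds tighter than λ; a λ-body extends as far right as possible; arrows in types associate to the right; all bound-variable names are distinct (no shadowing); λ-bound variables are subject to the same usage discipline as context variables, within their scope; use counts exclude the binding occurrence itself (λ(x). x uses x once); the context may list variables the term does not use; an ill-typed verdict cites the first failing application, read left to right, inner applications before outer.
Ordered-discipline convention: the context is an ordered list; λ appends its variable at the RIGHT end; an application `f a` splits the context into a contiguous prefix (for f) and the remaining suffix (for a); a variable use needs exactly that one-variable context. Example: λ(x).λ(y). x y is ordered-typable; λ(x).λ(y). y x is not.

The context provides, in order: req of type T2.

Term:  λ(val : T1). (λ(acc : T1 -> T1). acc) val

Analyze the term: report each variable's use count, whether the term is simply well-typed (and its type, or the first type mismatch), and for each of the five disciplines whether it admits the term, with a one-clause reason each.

variable uses: req ×0; val (λ-bound) ×1; acc (λ-bound) ×1
order of uses: acc, val
typing: ill-typed: argument of type T1 where T1 -> T1 is required
ordered ✗ (fails simple typing)
linear ✗ (a type mismatch blocks all five)
affine ✗ (the type mismatch rejects it)
relevant ✗ (not simply typable)
unrestricted ✗ (fails simple typing)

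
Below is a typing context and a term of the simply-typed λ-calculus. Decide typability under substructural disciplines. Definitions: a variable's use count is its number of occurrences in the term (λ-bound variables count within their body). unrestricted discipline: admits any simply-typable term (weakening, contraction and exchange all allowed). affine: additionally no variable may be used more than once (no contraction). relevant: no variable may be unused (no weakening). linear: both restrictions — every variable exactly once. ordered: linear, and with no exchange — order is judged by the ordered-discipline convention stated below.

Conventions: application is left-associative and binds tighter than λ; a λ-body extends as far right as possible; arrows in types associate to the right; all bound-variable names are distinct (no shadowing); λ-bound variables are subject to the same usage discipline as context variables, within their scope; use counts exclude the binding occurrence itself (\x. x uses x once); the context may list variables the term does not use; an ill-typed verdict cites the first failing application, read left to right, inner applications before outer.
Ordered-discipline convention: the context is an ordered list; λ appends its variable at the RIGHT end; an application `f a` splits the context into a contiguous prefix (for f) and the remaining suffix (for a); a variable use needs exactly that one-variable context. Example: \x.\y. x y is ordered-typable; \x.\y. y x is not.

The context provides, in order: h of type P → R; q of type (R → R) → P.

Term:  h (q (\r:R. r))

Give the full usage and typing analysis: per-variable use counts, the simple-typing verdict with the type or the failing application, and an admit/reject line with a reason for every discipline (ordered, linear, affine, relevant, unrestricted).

usage: h=1; q=1; r (bound)=1
use order (left to right): h, q, r
typing: ✓ — R
ordered: ✓ — h, q, r: once each, no exchange needed
linear: ✓ — single use per variable (h, q, r)
affine: ✓ — no duplicate uses among h, q, r
relevant: ✓ — every one of h, q, r appears
unrestricted: ✓ — simply typable at R; W, C, E all held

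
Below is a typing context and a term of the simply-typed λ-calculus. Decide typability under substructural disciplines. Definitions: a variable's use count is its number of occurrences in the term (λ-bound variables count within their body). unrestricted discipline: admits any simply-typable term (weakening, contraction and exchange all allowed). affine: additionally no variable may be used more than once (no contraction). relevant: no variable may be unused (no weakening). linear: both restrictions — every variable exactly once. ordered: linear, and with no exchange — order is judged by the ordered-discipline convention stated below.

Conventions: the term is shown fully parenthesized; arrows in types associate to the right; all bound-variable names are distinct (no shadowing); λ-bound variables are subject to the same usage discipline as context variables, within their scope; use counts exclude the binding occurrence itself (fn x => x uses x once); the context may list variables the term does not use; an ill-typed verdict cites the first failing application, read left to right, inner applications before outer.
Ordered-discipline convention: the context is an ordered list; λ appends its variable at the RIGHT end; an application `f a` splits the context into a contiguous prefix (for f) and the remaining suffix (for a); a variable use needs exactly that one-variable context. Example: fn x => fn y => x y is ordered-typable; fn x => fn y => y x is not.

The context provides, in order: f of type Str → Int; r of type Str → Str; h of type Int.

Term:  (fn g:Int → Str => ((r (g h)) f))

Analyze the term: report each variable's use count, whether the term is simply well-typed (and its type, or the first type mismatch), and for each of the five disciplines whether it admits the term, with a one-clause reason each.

use counts: f: 1×, r: 1×, h: 1×, g (bound): 1×
use order (left to right): r, g, h, f
typing: ill-typed: non-arrow in function slot: Str
ordered: ✗, not simply typable
linear: ✗, fails simple typing
affine: ✗, a type mismatch blocks all five
relevant: ✗, the type mismatch rejects it
unrestricted: ✗, not simply typable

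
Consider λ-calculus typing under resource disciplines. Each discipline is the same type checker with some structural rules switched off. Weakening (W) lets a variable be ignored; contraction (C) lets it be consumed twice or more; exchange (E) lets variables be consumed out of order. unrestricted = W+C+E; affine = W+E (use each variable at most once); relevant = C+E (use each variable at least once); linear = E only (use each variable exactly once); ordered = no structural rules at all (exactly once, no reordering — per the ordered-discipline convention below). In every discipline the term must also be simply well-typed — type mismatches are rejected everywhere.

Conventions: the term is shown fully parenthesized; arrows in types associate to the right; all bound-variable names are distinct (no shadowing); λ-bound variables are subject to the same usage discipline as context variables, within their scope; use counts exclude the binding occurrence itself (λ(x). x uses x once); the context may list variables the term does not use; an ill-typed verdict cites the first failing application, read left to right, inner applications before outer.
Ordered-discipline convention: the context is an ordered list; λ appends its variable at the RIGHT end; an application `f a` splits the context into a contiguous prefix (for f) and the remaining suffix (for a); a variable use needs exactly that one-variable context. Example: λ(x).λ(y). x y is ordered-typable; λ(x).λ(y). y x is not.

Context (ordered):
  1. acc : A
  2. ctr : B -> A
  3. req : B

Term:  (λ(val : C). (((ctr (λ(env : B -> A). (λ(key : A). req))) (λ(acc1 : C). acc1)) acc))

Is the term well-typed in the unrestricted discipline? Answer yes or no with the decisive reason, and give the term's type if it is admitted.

no — a type mismatch blocks all five
variable uses: acc ×1, ctr ×1, req ×1, val (bound) ×0, env (bound) ×0, key (bound) ×0, acc1 (bound) ×1
uses in reading order: ctr, req, acc1, acc
typing: ill-typed: an application expects B but receives (B -> A) -> A -> B
per-discipline verdicts: ordered ✗ | linear ✗ | affine ✗ | relevant ✗ | unrestricted ✗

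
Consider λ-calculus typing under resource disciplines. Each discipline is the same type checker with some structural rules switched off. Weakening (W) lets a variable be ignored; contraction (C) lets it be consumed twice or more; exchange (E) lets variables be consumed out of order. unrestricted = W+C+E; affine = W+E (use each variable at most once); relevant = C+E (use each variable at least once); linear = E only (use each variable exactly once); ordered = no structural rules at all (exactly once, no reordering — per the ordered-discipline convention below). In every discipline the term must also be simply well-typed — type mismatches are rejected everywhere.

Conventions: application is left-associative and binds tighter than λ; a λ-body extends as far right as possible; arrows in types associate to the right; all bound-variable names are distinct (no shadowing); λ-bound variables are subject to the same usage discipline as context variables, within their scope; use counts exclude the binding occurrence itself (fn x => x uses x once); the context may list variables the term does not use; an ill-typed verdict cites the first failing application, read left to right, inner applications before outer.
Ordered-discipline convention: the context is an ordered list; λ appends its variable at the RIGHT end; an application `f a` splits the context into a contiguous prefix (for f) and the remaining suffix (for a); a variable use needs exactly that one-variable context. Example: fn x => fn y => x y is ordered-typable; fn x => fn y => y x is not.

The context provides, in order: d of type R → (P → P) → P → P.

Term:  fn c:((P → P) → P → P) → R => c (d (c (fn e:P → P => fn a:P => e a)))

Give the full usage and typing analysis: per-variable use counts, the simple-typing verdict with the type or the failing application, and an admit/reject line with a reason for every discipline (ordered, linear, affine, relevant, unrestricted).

usage: d: 1; c (λ-bound): 2; e (λ-bound): 1; a (λ-bound): 1
use order (left to right): c, d, c, e, a
typing: well-typed — term : (((P → P) → P → P) → R) → R
ordered: ✗, repeated use of c ×2
linear: ✗, repeated use of c ×2
affine: ✗, repeated use of c ×2
relevant: ✓, at least one use each (d, c, e, a)
unrestricted: ✓, type-checks ((((P → P) → P → P) → R) → R) and nothing is barred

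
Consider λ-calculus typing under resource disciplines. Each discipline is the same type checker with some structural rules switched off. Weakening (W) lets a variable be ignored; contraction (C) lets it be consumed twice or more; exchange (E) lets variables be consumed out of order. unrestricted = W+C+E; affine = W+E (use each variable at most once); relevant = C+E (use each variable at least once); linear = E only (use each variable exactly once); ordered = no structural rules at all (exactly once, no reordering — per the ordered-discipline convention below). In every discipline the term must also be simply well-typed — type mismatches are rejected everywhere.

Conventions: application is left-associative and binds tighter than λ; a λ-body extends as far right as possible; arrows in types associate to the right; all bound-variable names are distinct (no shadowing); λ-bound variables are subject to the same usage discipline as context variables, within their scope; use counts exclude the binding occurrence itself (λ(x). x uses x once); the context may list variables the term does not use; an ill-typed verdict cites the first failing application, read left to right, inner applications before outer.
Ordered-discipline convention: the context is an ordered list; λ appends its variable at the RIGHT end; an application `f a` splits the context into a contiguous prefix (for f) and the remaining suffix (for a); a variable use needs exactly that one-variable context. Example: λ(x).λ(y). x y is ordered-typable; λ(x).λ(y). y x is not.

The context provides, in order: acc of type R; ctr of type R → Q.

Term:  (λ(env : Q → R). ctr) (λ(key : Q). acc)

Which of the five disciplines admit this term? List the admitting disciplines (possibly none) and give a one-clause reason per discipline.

admitted by: affine, unrestricted
variable uses: acc ×1, ctr ×1, env [bound] ×0, key [bound] ×0
order of uses: ctr, acc
typing: the term checks, with type R → Q
ordered: ✗, env, key left unused
linear: ✗, env, key left unused
affine: ✓, none of acc, ctr, env, key used more than once
relevant: ✗, env, key left unused
unrestricted: ✓, type-checks (R → Q) and nothing is barred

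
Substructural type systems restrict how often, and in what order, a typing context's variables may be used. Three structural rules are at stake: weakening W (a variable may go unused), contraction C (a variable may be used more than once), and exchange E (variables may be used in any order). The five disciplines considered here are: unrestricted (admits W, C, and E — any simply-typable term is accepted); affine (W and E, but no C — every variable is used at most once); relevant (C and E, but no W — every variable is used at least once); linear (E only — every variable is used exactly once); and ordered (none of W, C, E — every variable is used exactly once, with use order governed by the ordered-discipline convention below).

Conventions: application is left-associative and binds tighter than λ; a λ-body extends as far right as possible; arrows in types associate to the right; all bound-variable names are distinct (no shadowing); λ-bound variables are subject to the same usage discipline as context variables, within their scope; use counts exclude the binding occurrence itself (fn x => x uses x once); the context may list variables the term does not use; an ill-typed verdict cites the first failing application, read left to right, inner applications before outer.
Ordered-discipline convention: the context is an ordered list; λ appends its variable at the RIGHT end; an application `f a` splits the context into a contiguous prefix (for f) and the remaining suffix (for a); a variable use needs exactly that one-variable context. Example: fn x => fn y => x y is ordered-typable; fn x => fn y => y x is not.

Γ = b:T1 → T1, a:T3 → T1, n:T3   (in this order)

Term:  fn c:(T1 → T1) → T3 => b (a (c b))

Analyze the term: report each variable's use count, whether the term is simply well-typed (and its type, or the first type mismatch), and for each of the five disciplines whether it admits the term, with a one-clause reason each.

usage: b: 2×; a: 1×; n: 0×; c (λ-bound): 1×
use order (left to right): b, a, c, b
typing: well-typed at ((T1 → T1) → T3) → T1
ordered: ✗ — uses contraction: b ×2; n left unused
linear: ✗ — uses contraction: b ×2; n left unused
affine: ✗ — uses contraction: b ×2
relevant: ✗ — n left unused
unrestricted: ✓ — well-typed at ((T1 → T1) → T3) → T1; no restrictions here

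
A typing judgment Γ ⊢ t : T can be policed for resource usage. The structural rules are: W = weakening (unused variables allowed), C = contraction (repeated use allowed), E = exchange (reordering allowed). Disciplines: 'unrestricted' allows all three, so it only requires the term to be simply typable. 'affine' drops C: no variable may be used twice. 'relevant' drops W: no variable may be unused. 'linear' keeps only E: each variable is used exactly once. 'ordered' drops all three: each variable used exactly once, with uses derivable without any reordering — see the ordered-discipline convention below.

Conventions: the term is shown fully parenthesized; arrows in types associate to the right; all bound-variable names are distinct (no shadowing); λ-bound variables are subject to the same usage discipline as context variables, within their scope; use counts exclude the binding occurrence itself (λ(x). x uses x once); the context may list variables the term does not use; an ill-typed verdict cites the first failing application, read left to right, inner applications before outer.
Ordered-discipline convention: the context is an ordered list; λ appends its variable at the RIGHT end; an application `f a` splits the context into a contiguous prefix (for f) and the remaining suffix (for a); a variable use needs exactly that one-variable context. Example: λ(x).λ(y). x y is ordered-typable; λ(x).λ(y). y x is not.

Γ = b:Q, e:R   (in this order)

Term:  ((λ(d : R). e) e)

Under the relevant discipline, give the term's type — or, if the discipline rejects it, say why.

not well-typed under relevant — b, d left unused
use counts: b=0; e=2; d [bound]=0
uses in reading order: e, e
typing: ✓ — R
all disciplines: ordered ✗ | linear ✗ | affine ✗ | relevant ✗ | unrestricted ✓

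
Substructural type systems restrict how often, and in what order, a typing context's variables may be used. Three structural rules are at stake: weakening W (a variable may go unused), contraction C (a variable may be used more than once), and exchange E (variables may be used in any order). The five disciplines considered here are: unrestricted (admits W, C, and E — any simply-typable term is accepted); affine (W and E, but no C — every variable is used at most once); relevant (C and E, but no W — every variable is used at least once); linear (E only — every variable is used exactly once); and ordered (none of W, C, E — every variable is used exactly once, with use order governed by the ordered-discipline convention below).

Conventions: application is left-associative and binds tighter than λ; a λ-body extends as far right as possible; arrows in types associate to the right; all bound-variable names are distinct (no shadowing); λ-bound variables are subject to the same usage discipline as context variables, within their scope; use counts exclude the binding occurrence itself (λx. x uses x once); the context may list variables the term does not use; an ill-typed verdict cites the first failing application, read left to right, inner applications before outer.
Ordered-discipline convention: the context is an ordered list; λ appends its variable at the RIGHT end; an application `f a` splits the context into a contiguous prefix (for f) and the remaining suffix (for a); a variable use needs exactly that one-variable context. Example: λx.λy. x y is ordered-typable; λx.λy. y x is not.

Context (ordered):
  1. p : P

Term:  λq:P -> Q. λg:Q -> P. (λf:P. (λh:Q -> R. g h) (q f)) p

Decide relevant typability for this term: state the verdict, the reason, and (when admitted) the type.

no — a type mismatch blocks all five
variable uses: p: 1×; q (λ-bound): 1×; g (λ-bound): 1×; f (λ-bound): 1×; h (λ-bound): 1×
order of uses: g, h, q, f, p
typing: ill-typed: an application expects Q but receives Q -> R
per-discipline verdicts: ordered ✗ | linear ✗ | affine ✗ | relevant ✗ | unrestricted ✗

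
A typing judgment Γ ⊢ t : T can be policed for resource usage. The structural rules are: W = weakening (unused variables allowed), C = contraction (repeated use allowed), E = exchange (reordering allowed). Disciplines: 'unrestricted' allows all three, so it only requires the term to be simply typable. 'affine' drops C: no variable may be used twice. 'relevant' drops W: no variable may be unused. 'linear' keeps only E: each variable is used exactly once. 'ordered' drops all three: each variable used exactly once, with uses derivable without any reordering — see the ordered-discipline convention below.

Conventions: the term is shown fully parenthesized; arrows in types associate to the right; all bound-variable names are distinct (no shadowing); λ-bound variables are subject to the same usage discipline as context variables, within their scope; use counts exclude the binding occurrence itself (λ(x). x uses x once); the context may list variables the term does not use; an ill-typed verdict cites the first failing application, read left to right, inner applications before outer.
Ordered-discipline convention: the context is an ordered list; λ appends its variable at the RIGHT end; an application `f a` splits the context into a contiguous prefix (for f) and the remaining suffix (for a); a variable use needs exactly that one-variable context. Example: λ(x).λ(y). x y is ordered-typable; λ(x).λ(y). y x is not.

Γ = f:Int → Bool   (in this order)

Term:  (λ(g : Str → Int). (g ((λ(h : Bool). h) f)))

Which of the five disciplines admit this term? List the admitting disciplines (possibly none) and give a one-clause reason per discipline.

admitted by: none
use counts: f=1, g (bound)=1, h (bound)=1
uses in reading order: g, h, f
typing: ill-typed: argument of type Int → Bool where Bool is required
ordered ✗ (fails simple typing)
linear ✗ (a type mismatch blocks all five)
affine ✗ (the type mismatch rejects it)
relevant ✗ (not simply typable)
unrestricted ✗ (fails simple typing)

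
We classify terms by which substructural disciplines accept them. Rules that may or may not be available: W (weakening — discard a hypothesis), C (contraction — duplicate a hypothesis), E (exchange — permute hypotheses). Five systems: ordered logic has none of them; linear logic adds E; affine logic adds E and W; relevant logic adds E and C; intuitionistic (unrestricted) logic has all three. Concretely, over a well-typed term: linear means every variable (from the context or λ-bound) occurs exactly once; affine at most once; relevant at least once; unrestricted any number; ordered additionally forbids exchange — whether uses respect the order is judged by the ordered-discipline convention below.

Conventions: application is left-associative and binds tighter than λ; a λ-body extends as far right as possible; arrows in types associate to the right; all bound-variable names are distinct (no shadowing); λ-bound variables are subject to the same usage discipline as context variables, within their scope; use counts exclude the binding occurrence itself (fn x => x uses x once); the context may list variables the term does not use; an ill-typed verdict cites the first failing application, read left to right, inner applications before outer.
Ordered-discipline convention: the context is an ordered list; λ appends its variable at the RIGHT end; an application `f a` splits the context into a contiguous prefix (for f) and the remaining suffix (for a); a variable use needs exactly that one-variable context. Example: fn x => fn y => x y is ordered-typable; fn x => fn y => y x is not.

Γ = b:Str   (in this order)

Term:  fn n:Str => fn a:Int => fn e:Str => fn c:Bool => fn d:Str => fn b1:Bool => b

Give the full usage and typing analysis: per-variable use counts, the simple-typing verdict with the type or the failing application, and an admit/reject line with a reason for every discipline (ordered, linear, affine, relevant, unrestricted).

usage: b: 1×; n [bound]: 0×; a [bound]: 0×; e [bound]: 0×; c [bound]: 0×; d [bound]: 0×; b1 [bound]: 0×
uses in reading order: b
typing: well-typed at Str → Int → Str → Bool → Str → Bool → Str
ordered: ✗, n, a, e, c, d, b1 never used (weakening)
linear: ✗, n, a, e, c, d, b1 never used (weakening)
affine: ✓, no duplicate uses among b, n, a, e, c, d, b1
relevant: ✗, n, a, e, c, d, b1 never used (weakening)
unrestricted: ✓, simply typable at Str → Int → Str → Bool → Str → Bool → Str; W, C, E all held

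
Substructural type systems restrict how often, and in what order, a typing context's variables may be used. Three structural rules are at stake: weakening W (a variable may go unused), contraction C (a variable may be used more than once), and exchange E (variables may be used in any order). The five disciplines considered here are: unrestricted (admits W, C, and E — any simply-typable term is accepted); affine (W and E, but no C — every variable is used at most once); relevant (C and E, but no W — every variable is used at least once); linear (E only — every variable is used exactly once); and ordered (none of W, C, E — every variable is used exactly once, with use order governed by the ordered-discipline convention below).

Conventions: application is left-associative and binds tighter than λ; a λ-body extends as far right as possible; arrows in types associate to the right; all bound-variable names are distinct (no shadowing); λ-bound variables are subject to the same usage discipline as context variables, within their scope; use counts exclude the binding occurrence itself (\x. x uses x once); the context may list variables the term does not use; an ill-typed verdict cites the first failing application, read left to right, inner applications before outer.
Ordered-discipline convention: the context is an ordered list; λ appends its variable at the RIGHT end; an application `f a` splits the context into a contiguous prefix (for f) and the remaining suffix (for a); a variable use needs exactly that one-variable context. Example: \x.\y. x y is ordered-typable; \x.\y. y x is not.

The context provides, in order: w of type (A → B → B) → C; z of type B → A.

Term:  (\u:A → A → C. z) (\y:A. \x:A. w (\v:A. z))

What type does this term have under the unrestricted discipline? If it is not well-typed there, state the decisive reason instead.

not well-typed under unrestricted — the type mismatch rejects it
variable uses: w: 1×; z: 2×; u [bound]: 0×; y [bound]: 0×; x [bound]: 0×; v [bound]: 0×
order of uses: z, w, z
typing: ill-typed: argument of type A → B → A where A → B → B is required
per-discipline verdicts: ordered ✗, linear ✗, affine ✗, relevant ✗, unrestricted ✗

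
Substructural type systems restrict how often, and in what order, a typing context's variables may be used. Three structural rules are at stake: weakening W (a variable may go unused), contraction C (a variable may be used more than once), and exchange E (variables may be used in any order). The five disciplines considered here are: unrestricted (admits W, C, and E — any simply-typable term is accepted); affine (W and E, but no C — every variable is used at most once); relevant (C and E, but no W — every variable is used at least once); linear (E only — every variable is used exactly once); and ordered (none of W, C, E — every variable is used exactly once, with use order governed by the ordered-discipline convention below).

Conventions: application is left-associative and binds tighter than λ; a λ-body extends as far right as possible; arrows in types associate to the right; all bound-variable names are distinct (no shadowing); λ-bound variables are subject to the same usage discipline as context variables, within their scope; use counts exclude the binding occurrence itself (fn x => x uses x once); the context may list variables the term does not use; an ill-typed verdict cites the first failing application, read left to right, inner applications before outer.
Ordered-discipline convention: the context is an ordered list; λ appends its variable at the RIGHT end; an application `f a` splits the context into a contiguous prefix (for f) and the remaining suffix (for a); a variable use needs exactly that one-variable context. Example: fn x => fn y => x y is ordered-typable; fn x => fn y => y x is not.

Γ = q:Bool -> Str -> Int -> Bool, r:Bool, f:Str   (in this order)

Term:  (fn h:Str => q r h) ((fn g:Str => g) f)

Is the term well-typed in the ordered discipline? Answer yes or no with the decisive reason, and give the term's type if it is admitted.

yes — single-use (q, r, f, h, g), ordered derivation ok; term : Int -> Bool
usage: q ×1; r ×1; f ×1; h (bound) ×1; g (bound) ×1
left-to-right use order: q, r, h, g, f
typing: well-typed — term : Int -> Bool
all disciplines: ordered ✓ | linear ✓ | affine ✓ | relevant ✓ | unrestricted ✓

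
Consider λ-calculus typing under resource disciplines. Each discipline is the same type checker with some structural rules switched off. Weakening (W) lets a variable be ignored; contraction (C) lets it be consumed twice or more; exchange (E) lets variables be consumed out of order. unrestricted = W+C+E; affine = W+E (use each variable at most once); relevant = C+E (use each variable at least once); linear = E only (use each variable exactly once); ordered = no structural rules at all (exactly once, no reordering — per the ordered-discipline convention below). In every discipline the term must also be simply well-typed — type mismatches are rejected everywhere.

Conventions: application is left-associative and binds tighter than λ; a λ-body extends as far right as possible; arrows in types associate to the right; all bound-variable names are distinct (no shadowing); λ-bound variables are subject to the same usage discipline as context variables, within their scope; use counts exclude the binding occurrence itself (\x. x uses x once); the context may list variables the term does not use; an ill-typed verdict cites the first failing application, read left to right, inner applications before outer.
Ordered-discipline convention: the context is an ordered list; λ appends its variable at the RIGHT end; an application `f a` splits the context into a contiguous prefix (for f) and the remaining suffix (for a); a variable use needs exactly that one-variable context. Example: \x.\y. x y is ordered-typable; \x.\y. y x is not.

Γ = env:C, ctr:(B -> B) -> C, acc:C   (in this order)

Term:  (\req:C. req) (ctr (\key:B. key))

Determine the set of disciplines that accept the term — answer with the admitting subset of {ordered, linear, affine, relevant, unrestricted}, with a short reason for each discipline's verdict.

admitted by: affine, unrestricted
use counts: env=0; ctr=1; acc=0; req (bound)=1; key (bound)=1
use order (left to right): req, ctr, key
typing: ✓ — C
ordered ✗ (needs weakening: env, acc unused)
linear ✗ (needs weakening: env, acc unused)
affine ✓ (at most one use each (env, ctr, acc, req, key))
relevant ✗ (needs weakening: env, acc unused)
unrestricted ✓ (type-checks (C) and nothing is barred)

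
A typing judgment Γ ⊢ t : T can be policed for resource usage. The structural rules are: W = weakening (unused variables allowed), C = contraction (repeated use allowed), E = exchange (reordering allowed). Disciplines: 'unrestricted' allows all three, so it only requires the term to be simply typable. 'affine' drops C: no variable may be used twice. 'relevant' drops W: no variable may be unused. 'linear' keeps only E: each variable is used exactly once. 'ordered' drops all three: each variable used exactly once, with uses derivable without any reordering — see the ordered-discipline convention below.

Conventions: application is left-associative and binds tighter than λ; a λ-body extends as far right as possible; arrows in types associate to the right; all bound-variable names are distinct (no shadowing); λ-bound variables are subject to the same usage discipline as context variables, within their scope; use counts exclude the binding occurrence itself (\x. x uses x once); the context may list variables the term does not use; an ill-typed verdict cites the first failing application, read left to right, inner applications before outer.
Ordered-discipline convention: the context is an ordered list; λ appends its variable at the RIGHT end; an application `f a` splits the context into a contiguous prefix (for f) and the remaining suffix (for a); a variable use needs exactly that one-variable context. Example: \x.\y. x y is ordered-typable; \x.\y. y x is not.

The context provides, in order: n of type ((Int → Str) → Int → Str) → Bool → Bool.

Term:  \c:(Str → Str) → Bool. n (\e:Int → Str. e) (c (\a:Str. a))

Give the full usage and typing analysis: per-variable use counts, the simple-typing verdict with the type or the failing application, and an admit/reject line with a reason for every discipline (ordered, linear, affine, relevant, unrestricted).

use counts: n=1; c (λ-bound)=1; e (λ-bound)=1; a (λ-bound)=1
use order (left to right): n, e, c, a
typing: ✓ — ((Str → Str) → Bool) → Bool
ordered ✓ (single-use (n, c, e, a), ordered derivation ok)
linear ✓ (single use per variable (n, c, e, a))
affine ✓ (none of n, c, e, a used more than once)
relevant ✓ (every one of n, c, e, a appears)
unrestricted ✓ (well-typed at ((Str → Str) → Bool) → Bool; no restrictions here)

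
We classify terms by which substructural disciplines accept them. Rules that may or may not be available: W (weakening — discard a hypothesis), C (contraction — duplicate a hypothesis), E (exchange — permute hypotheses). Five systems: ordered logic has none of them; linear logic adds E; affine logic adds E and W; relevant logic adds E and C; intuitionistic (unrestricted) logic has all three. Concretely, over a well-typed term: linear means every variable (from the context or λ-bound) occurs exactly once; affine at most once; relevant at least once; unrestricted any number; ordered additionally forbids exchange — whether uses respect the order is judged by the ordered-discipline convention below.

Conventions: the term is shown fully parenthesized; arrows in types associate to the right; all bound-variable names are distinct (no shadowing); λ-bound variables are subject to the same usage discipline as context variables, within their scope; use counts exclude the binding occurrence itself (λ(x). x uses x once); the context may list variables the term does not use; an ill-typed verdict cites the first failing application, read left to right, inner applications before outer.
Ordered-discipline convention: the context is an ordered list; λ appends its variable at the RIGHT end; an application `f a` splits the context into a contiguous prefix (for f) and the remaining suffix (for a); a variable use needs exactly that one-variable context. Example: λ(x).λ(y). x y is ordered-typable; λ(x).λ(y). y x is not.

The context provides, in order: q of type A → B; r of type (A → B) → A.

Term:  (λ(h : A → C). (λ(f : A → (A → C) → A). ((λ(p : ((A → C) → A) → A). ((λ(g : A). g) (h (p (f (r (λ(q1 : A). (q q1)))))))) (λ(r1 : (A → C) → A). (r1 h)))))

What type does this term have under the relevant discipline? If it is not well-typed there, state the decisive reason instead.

not well-typed under relevant — not simply typable
counts: q ×1, r ×1, h (λ-bound) ×2, f (λ-bound) ×1, p (λ-bound) ×1, g (λ-bound) ×1, q1 (λ-bound) ×1, r1 (λ-bound) ×1
use order (left to right): g, h, p, f, r, q, q1, r1, h
typing: ill-typed: an argument C mismatches the expected A
all disciplines: ordered ✗; linear ✗; affine ✗; relevant ✗; unrestricted ✗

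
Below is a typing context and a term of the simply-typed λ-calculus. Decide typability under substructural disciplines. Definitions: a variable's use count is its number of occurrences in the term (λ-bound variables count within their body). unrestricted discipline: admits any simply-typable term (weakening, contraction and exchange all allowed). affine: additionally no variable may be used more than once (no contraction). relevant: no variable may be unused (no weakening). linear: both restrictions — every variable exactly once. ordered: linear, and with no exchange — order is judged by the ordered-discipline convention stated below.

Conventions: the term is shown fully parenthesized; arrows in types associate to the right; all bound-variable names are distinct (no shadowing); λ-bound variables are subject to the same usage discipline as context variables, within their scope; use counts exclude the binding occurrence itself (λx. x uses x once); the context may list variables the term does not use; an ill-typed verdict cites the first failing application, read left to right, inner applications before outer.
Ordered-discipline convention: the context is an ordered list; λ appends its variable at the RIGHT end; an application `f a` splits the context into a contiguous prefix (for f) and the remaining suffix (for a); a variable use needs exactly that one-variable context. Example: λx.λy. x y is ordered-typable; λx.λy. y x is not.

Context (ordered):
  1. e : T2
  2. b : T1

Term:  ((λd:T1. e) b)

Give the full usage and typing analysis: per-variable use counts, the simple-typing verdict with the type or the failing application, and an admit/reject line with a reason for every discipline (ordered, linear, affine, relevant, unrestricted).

variable uses: e=1; b=1; d [bound]=0
order of uses: e, b
typing: well-typed at T2
ordered: ✗ — d never used (weakening)
linear: ✗ — d never used (weakening)
affine: ✓ — none of e, b, d used more than once
relevant: ✗ — d never used (weakening)
unrestricted: ✓ — type-checks (T2) and nothing is barred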